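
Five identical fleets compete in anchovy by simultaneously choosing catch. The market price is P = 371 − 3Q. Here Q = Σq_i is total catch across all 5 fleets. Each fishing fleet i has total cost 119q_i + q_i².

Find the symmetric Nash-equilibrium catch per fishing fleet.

A representative fishing fleet's profit is π_i = q_i(371 − 3Q) − 119q_i − q_i², with Q = q_i + Σ_{j≠i} q_j.
First-order condition: 252 − 8q_i − 3Σ_{j≠i} q_j = 0.
With identical fishing fleets, set every q_j = q: then 252 − 8q − 12q = 0, i.e. q = 252/20 = 12.6.

12.6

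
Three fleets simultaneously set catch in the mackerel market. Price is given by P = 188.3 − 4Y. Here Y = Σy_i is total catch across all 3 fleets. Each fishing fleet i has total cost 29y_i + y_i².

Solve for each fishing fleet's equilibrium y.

A representative fishing fleet's profit is π_i = y_i(188.3 − 4Y) − 29y_i − y_i², with Y = y_i + Σ_{j≠i} y_j.
First-order condition: 159.3 − 10y_i − 4Σ_{j≠i} y_j = 0.
In a symmetric equilibrium every fishing fleet chooses the same y, so Σ_{j≠i} y_j = 2y. The condition becomes 159.3 − 18y = 0, giving y = 159.3/18 = 8.85.

8.85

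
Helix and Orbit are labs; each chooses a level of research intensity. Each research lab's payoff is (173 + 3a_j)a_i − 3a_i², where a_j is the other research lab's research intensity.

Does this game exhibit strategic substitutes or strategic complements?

strategic complements

Helix's payoff is (173 + 3a_O)a_H − 3a_H².
∂π/∂a_H = 173 + 3a_O − 6a_H = 0, so a_H = 173/6 + 0.5a_O.
The best-response slope da_H/da_O = 0.5 > 0: the reaction function is upward-sloping, so the choices are strategic complements.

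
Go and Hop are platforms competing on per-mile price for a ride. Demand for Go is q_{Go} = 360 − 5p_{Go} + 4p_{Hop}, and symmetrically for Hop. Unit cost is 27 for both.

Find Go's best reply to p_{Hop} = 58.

Go's profit: π = (p_{Go} − 27)(360 − 5p_{Go} + 4p_{Hop}).
∂π/∂p_{Go} = 495 − 10p_{Go} + 4p_{Hop} = 0 ⇒ p_{Go} = 49.5 + 0.4p_{Hop}.
At p_{Hop} = 58: p_{Go} = 49.5 + 0.4·58 = 72.7.

72.7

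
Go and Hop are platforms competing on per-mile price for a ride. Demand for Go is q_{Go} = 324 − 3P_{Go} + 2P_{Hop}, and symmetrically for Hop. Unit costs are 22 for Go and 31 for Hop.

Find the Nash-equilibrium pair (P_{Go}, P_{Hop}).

Go's profit: π = (P_{Go} − 22)(324 − 3P_{Go} + 2P_{Hop}).
∂π/∂P_{Go} = 390 − 6P_{Go} + 2P_{Hop} = 0 ⇒ P_{Go} = 65 + (1/3)P_{Hop}.
Similarly P_{Hop} = 69.5 + (1/3)P_{Go}.
Solving the two reaction functions simultaneously: (1 − (1/3)(1/3))P_{Go} = 65 + (1/3)·69.5, so (8/9)P_{Go} = 529/6 and P_{Go} = 99.1875.
Then P_{Hop} = 69.5 + (1/3)·99.1875 = 102.5625.

99.1875, 102.5625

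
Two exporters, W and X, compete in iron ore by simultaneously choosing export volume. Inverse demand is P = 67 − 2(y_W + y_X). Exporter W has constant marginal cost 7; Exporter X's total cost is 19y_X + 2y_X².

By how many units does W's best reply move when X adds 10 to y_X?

-5

Exporter W's profit: π = y_W(67 − 2(y_W + y_X)) − 7y_W.
∂π/∂y_W = 60 − 4y_W − 2y_X = 0, so y_W = 15 − 0.5y_X.
The reaction-function slope is −0.5, so a 10-unit rise in y_X moves y_W by −0.5 × 10 = −5. W's best response falls — the actions are strategic substitutes.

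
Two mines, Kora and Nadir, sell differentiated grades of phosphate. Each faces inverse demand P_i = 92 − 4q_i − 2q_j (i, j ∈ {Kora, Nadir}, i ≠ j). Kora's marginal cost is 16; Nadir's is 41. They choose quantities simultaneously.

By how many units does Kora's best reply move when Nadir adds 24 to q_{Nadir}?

-6

Mine Kora's profit: π = q_{Kora}(92 − 4q_{Kora} − 2q_{Nadir}) − 16q_{Kora}.
∂π/∂q_{Kora} = 76 − 8q_{Kora} − 2q_{Nadir} = 0 ⇒ q_{Kora} = 9.5 − 0.25q_{Nadir}.
The reaction-function slope is −0.25, so a 24-unit rise in q_{Nadir} moves q_{Kora} by −0.25 × 24 = −6. Kora's best response falls — the actions are strategic substitutes.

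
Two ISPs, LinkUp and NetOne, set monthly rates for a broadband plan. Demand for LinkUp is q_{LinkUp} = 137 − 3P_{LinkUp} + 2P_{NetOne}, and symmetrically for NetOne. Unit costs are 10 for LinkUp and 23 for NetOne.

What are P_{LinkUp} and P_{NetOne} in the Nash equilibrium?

LinkUp's profit: π = (P_{LinkUp} − 10)(137 − 3P_{LinkUp} + 2P_{NetOne}).
∂π/∂P_{LinkUp} = 167 − 6P_{LinkUp} + 2P_{NetOne} = 0 ⇒ P_{LinkUp} = 167/6 + (1/3)P_{NetOne}.
Similarly P_{NetOne} = 103/3 + (1/3)P_{LinkUp}.
Plugging P_{NetOne} into LinkUp's best response: P_{LinkUp} = 167/6 + (1/3)(103/3 + (1/3)P_{LinkUp}) ⇒ (8/9)P_{LinkUp} = 707/18, so P_{LinkUp} = 44.1875.
Then P_{NetOne} = 103/3 + (1/3)·44.1875 = 49.0625.

44.1875, 49.0625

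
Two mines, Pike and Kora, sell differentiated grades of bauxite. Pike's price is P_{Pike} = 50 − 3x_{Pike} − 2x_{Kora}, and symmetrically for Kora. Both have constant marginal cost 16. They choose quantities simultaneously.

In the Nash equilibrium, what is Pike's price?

Mine Pike's profit: π = x_{Pike}(50 − 3x_{Pike} − 2x_{Kora}) − 16x_{Pike}.
∂π/∂x_{Pike} = 34 − 6x_{Pike} − 2x_{Kora} = 0 ⇒ x_{Pike} = 17/3 − (1/3)x_{Kora}.
Setting x_{Pike} = x_{Kora} in the reaction function: x_{Pike} = 17/3 − (1/3)x_{Pike}, so x_{Pike} = (17/3) / (4/3) = 4.25.
P_{Pike} = 50 − 3·4.25 − 2·4.25 = 28.75.

28.75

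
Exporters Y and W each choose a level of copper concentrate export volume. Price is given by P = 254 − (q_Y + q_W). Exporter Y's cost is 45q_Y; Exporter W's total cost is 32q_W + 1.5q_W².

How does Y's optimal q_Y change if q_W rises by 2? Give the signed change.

-1

Exporter Y's profit: π = q_Y(254 − (q_Y + q_W)) − 45q_Y.
∂π/∂q_Y = 209 − 2q_Y − q_W = 0, so q_Y = 104.5 − 0.5q_W.
The reaction-function slope is −0.5, so a 2-unit rise in q_W moves q_Y by −0.5 × 2 = −1. Y's best response falls — the actions are strategic substitutes.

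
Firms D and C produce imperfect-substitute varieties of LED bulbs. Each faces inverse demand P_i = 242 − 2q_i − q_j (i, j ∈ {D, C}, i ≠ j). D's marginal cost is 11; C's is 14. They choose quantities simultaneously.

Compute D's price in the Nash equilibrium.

Firm D's profit: π = q_D(242 − 2q_D − q_C) − 11q_D.
∂π/∂q_D = 231 − 4q_D − q_C = 0 ⇒ q_D = 57.75 − 0.25q_C.
Similarly q_C = 57 − 0.25q_D.
Substituting the second reaction function into the first: q_D = 57.75 − 0.25(57 − 0.25q_D), which gives 0.9375q_D = 43.5 ⇒ q_D = 46.4.
Then q_C = 57 − 0.25·46.4 = 45.4.
P_D = 242 − 2·46.4 − 45.4 = 103.8.

103.8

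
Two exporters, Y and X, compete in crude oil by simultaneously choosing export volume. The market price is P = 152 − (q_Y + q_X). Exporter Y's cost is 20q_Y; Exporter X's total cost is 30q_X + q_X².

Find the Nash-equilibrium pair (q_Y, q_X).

Exporter Y's profit: π = q_Y(152 − (q_Y + q_X)) − 20q_Y.
∂π/∂q_Y = 132 − 2q_Y − q_X = 0, so q_Y = 66 − 0.5q_X.
For X: ∂π/∂q_X = 122 − 4q_X − q_Y = 0 ⇒ q_X = 30.5 − 0.25q_Y.
Plugging q_X into Y's best response: q_Y = 66 − 0.5(30.5 − 0.25q_Y) ⇒ 0.875q_Y = 50.75, so q_Y = 58.
Then q_X = 30.5 − 0.25·58 = 16.

58, 16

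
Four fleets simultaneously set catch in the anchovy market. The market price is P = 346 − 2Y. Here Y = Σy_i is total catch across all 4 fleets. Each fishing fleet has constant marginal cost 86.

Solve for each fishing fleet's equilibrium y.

26

A representative fishing fleet's profit is π_i = y_i(346 − 2Y) − 86y_i, with Y = y_i + Σ_{j≠i} y_j.
First-order condition: 260 − 4y_i − 2Σ_{j≠i} y_j = 0.
With identical fishing fleets, set every y_j = y: then 260 − 4y − 6y = 0, i.e. y = 260/10 = 26.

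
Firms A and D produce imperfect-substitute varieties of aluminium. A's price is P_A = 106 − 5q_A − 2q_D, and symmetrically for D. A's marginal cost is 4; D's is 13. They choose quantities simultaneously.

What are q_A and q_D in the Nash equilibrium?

8.6875, 7.5625

Firm A's profit: π = q_A(106 − 5q_A − 2q_D) − 4q_A.
∂π/∂q_A = 102 − 10q_A − 2q_D = 0 ⇒ q_A = 10.2 − 0.2q_D.
Similarly q_D = 9.3 − 0.2q_A.
Substituting the second reaction function into the first: q_A = 10.2 − 0.2(9.3 − 0.2q_A), which gives 0.96q_A = 8.34 ⇒ q_A = 8.6875.
Then q_D = 9.3 − 0.2·8.6875 = 7.5625.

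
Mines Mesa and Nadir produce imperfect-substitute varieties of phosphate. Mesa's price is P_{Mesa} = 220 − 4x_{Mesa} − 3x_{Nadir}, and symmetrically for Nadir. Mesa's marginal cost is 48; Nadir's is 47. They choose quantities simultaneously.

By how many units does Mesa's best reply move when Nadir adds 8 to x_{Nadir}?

-3

Mine Mesa's profit: π = x_{Mesa}(220 − 4x_{Mesa} − 3x_{Nadir}) − 48x_{Mesa}.
∂π/∂x_{Mesa} = 172 − 8x_{Mesa} − 3x_{Nadir} = 0 ⇒ x_{Mesa} = 21.5 − 0.375x_{Nadir}.
The reaction-function slope is −0.375, so an 8-unit rise in x_{Nadir} moves x_{Mesa} by −0.375 × 8 = −3. Mesa's best response falls — the actions are strategic substitutes.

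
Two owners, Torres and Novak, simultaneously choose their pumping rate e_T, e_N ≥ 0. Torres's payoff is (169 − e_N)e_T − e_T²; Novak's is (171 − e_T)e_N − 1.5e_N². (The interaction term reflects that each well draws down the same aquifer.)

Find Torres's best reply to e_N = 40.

64.5

Expanding Torres's payoff: 169e_T − e_Ne_T − e_T².
∂π/∂e_T = 169 − e_N − 2e_T = 0, so e_T = 84.5 − 0.5e_N.
At e_N = 40: e_T = 84.5 − 0.5·40 = 64.5.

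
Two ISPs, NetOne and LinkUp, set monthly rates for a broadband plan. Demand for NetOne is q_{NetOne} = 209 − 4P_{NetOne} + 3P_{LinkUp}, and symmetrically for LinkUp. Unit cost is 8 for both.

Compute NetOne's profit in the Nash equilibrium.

6464.16

NetOne's profit: π = (P_{NetOne} − 8)(209 − 4P_{NetOne} + 3P_{LinkUp}).
∂π/∂P_{NetOne} = 241 − 8P_{NetOne} + 3P_{LinkUp} = 0 ⇒ P_{NetOne} = 30.125 + 0.375P_{LinkUp}.
The game is symmetric, so in equilibrium P_{LinkUp} = P_{NetOne}: the reaction function gives 0.625P_{NetOne} = 30.125, hence P_{NetOne} = 48.2.
q_{NetOne} = 209 − 4·48.2 + 3·48.2 = 160.8.
Profit = (48.2 − 8)·160.8 = 6464.16.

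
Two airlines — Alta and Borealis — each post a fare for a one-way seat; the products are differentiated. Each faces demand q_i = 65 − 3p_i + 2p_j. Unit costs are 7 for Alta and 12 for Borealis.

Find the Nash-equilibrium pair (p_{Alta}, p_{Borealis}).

Alta's profit: π = (p_{Alta} − 7)(65 − 3p_{Alta} + 2p_{Borealis}).
∂π/∂p_{Alta} = 86 − 6p_{Alta} + 2p_{Borealis} = 0 ⇒ p_{Alta} = 43/3 + (1/3)p_{Borealis}.
Similarly p_{Borealis} = 101/6 + (1/3)p_{Alta}.
Substituting the second reaction function into the first: p_{Alta} = 43/3 + (1/3)(101/6 + (1/3)p_{Alta}), which gives (8/9)p_{Alta} = 359/18 ⇒ p_{Alta} = 22.4375.
Then p_{Borealis} = 101/6 + (1/3)·22.4375 = 24.3125.

22.4375, 24.3125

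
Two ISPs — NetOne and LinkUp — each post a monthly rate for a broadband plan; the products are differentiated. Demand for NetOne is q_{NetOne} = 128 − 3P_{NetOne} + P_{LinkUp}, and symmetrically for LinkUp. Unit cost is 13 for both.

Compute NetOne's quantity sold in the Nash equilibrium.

NetOne's profit: π = (P_{NetOne} − 13)(128 − 3P_{NetOne} + P_{LinkUp}).
∂π/∂P_{NetOne} = 167 − 6P_{NetOne} + P_{LinkUp} = 0 ⇒ P_{NetOne} = 167/6 + (1/6)P_{LinkUp}.
By symmetry P_{LinkUp} = P_{NetOne}; substituting into the reaction function, (5/6)P_{NetOne} = 167/6 and P_{NetOne} = 33.4.
q_{NetOne} = 128 − 3·33.4 + 33.4 = 61.2.

61.2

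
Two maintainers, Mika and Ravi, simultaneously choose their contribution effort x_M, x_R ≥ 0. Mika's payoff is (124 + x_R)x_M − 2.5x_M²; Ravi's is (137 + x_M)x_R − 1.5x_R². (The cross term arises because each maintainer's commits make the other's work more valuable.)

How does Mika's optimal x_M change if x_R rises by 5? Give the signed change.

Expanding Mika's payoff: 124x_M + x_Rx_M − 2.5x_M².
∂π/∂x_M = 124 + x_R − 5x_M = 0, so x_M = 24.8 + 0.2x_R.
The reaction-function slope is 0.2, so a 5-unit rise in x_R moves x_M by 0.2 × 5 = 1. Mika's best response rises — the actions are strategic complements.

1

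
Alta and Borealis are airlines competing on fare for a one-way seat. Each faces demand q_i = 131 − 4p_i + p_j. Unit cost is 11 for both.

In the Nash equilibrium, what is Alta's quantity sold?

Alta's profit: π = (p_{Alta} − 11)(131 − 4p_{Alta} + p_{Borealis}).
∂π/∂p_{Alta} = 175 − 8p_{Alta} + p_{Borealis} = 0 ⇒ p_{Alta} = 21.875 + 0.125p_{Borealis}.
The game is symmetric, so in equilibrium p_{Borealis} = p_{Alta}: the reaction function gives 0.875p_{Alta} = 21.875, hence p_{Alta} = 25.
q_{Alta} = 131 − 4·25 + 25 = 56.

56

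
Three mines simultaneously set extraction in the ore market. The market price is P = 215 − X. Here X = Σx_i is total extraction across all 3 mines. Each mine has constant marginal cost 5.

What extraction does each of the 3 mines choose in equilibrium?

A representative mine's profit is π_i = x_i(215 − X) − 5x_i, with X = x_i + Σ_{j≠i} x_j.
First-order condition: 210 − 2x_i − Σ_{j≠i} x_j = 0.
With identical mines, set every x_j = x: then 210 − 2x − 2x = 0, i.e. x = 210/4 = 52.5.

52.5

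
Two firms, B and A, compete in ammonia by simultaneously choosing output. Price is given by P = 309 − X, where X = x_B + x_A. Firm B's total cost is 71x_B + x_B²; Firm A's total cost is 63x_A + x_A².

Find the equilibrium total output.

96.8

Firm B's profit: π = x_B(309 − (x_B + x_A)) − 71x_B − x_B².
∂π/∂x_B = 238 − 4x_B − x_A = 0, so x_B = 59.5 − 0.25x_A.
By the same steps for A: x_A = 61.5 − 0.25x_B.
Substituting the second reaction function into the first: x_B = 59.5 − 0.25(61.5 − 0.25x_B), which gives 0.9375x_B = 44.125 ⇒ x_B = 706/15.
Then x_A = 61.5 − 0.25·(706/15) = 746/15.
Total output: 706/15 + 746/15 = 96.8.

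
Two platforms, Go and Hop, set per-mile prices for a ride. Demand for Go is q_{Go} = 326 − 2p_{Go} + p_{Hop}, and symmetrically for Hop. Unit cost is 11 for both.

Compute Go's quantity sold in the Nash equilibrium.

210

Go's profit: π = (p_{Go} − 11)(326 − 2p_{Go} + p_{Hop}).
∂π/∂p_{Go} = 348 − 4p_{Go} + p_{Hop} = 0 ⇒ p_{Go} = 87 + 0.25p_{Hop}.
The game is symmetric, so in equilibrium p_{Hop} = p_{Go}: the reaction function gives 0.75p_{Go} = 87, hence p_{Go} = 116.
q_{Go} = 326 − 2·116 + 116 = 210.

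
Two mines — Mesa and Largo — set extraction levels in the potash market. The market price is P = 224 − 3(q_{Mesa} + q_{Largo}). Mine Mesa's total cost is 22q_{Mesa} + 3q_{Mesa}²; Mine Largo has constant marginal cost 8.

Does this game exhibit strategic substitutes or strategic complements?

Mine Mesa's profit: π = q_{Mesa}(224 − 3(q_{Mesa} + q_{Largo})) − 22q_{Mesa} − 3q_{Mesa}².
∂π/∂q_{Mesa} = 202 − 12q_{Mesa} − 3q_{Largo} = 0, so q_{Mesa} = 101/6 − 0.25q_{Largo}.
The best-response slope dq_{Mesa}/dq_{Largo} = −0.25 < 0: the reaction function is downward-sloping, so the choices are strategic substitutes.

strategic substitutes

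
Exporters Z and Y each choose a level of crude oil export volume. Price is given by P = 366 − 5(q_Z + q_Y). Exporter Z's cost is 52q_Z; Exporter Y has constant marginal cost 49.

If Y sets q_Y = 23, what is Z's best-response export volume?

Exporter Z's profit: π = q_Z(366 − 5(q_Z + q_Y)) − 52q_Z.
∂π/∂q_Z = 314 − 10q_Z − 5q_Y = 0, so q_Z = 31.4 − 0.5q_Y.
At q_Y = 23: q_Z = 31.4 − 0.5·23 = 19.9.

19.9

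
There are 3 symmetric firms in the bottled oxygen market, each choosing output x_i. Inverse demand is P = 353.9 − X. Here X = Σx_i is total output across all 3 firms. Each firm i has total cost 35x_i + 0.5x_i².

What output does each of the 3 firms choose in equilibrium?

63.78

A representative firm's profit is π_i = x_i(353.9 − X) − 35x_i − 0.5x_i², with X = x_i + Σ_{j≠i} x_j.
First-order condition: 318.9 − 3x_i − Σ_{j≠i} x_j = 0.
In a symmetric equilibrium every firm chooses the same x, so Σ_{j≠i} x_j = 2x. The condition becomes 318.9 − 5x = 0, giving x = 318.9/5 = 63.78.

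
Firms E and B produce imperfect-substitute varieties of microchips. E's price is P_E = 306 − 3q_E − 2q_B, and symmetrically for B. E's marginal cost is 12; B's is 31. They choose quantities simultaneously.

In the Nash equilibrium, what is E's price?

Firm E's profit: π = q_E(306 − 3q_E − 2q_B) − 12q_E.
∂π/∂q_E = 294 − 6q_E − 2q_B = 0 ⇒ q_E = 49 − (1/3)q_B.
Similarly q_B = 275/6 − (1/3)q_E.
Solving the two reaction functions simultaneously: (1 − (−1/3)(−1/3))q_E = 49 − (1/3)·(275/6), so (8/9)q_E = 607/18 and q_E = 37.9375.
Then q_B = 275/6 − (1/3)·37.9375 = 33.1875.
P_E = 306 − 3·37.9375 − 2·33.1875 = 125.8125.

125.8125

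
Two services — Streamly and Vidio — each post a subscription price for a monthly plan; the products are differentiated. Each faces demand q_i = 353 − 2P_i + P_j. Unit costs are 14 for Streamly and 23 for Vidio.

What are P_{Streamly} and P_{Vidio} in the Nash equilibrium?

128.2, 131.8

Streamly's profit: π = (P_{Streamly} − 14)(353 − 2P_{Streamly} + P_{Vidio}).
∂π/∂P_{Streamly} = 381 − 4P_{Streamly} + P_{Vidio} = 0 ⇒ P_{Streamly} = 95.25 + 0.25P_{Vidio}.
Similarly P_{Vidio} = 99.75 + 0.25P_{Streamly}.
Plugging P_{Vidio} into Streamly's best response: P_{Streamly} = 95.25 + 0.25(99.75 + 0.25P_{Streamly}) ⇒ 0.9375P_{Streamly} = 120.1875, so P_{Streamly} = 128.2.
Then P_{Vidio} = 99.75 + 0.25·128.2 = 131.8.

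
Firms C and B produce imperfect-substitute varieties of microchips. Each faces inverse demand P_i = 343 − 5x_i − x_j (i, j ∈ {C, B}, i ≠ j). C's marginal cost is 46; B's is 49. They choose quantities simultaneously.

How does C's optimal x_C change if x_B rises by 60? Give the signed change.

Firm C's profit: π = x_C(343 − 5x_C − x_B) − 46x_C.
∂π/∂x_C = 297 − 10x_C − x_B = 0 ⇒ x_C = 29.7 − 0.1x_B.
The reaction-function slope is −0.1, so a 60-unit rise in x_B moves x_C by −0.1 × 60 = −6. C's best response falls — the actions are strategic substitutes.

-6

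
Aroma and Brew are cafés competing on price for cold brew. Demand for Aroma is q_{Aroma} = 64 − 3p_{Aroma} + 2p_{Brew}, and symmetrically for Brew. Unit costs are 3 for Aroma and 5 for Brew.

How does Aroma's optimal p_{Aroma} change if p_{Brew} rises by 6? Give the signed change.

2

Aroma's profit: π = (p_{Aroma} − 3)(64 − 3p_{Aroma} + 2p_{Brew}).
∂π/∂p_{Aroma} = 73 − 6p_{Aroma} + 2p_{Brew} = 0 ⇒ p_{Aroma} = 73/6 + (1/3)p_{Brew}.
The reaction-function slope is 1/3, so a 6-unit rise in p_{Brew} moves p_{Aroma} by 1/3 × 6 = 2. Aroma's best response rises — the actions are strategic complements.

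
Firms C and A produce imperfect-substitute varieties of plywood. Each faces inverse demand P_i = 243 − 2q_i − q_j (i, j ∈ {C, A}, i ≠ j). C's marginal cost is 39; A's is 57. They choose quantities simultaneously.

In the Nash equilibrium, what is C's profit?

Firm C's profit: π = q_C(243 − 2q_C − q_A) − 39q_C.
∂π/∂q_C = 204 − 4q_C − q_A = 0 ⇒ q_C = 51 − 0.25q_A.
Similarly q_A = 46.5 − 0.25q_C.
Plugging q_A into C's best response: q_C = 51 − 0.25(46.5 − 0.25q_C) ⇒ 0.9375q_C = 39.375, so q_C = 42.
Then q_A = 46.5 − 0.25·42 = 36.
P_C = 243 − 2·42 − 36 = 123.
Profit = (123 − 39)·42 = 3528.

3528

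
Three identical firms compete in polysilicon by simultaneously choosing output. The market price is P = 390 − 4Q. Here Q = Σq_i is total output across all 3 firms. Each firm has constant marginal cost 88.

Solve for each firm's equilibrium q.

18.875

A representative firm's profit is π_i = q_i(390 − 4Q) − 88q_i, with Q = q_i + Σ_{j≠i} q_j.
First-order condition: 302 − 8q_i − 4Σ_{j≠i} q_j = 0.
In a symmetric equilibrium every firm chooses the same q, so Σ_{j≠i} q_j = 2q. The condition becomes 302 − 16q = 0, giving q = 302/16 = 18.875.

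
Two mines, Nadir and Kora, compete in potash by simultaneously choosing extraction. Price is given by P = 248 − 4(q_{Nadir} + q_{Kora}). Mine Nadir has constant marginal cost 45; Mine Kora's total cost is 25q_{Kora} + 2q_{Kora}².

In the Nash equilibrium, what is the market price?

122.2

Mine Nadir's profit: π = q_{Nadir}(248 − 4(q_{Nadir} + q_{Kora})) − 45q_{Nadir}.
∂π/∂q_{Nadir} = 203 − 8q_{Nadir} − 4q_{Kora} = 0, so q_{Nadir} = 25.375 − 0.5q_{Kora}.
For Kora: ∂π/∂q_{Kora} = 223 − 12q_{Kora} − 4q_{Nadir} = 0 ⇒ q_{Kora} = 223/12 − (1/3)q_{Nadir}.
Plugging q_{Kora} into Nadir's best response: q_{Nadir} = 25.375 − 0.5(223/12 − (1/3)q_{Nadir}) ⇒ (5/6)q_{Nadir} = 193/12, so q_{Nadir} = 19.3.
Then q_{Kora} = 223/12 − (1/3)·19.3 = 12.15.
Equilibrium price: P = 248 − 4·31.45 = 122.2.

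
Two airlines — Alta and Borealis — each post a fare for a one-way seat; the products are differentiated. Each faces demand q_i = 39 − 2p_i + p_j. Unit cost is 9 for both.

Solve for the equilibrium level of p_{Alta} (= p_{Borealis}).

19

Alta's profit: π = (p_{Alta} − 9)(39 − 2p_{Alta} + p_{Borealis}).
∂π/∂p_{Alta} = 57 − 4p_{Alta} + p_{Borealis} = 0 ⇒ p_{Alta} = 14.25 + 0.25p_{Borealis}.
The game is symmetric, so in equilibrium p_{Borealis} = p_{Alta}: the reaction function gives 0.75p_{Alta} = 14.25, hence p_{Alta} = 19.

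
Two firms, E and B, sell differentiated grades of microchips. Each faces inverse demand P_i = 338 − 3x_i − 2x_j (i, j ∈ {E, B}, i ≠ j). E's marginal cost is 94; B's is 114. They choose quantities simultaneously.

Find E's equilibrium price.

Firm E's profit: π = x_E(338 − 3x_E − 2x_B) − 94x_E.
∂π/∂x_E = 244 − 6x_E − 2x_B = 0 ⇒ x_E = 122/3 − (1/3)x_B.
Similarly x_B = 112/3 − (1/3)x_E.
Solving the two reaction functions simultaneously: (1 − (−1/3)(−1/3))x_E = 122/3 − (1/3)·(112/3), so (8/9)x_E = 254/9 and x_E = 31.75.
Then x_B = 112/3 − (1/3)·31.75 = 26.75.
P_E = 338 − 3·31.75 − 2·26.75 = 189.25.

189.25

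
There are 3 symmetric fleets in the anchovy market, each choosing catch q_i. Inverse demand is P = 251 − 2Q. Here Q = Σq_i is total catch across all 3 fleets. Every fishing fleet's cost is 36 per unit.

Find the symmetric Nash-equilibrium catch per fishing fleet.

A representative fishing fleet's profit is π_i = q_i(251 − 2Q) − 36q_i, with Q = q_i + Σ_{j≠i} q_j.
First-order condition: 215 − 4q_i − 2Σ_{j≠i} q_j = 0.
In a symmetric equilibrium every fishing fleet chooses the same q, so Σ_{j≠i} q_j = 2q. The condition becomes 215 − 8q = 0, giving q = 215/8 = 26.875.

26.875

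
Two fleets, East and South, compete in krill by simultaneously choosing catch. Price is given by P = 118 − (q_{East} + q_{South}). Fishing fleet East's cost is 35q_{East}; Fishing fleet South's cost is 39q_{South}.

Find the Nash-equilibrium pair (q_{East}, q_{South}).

Fishing fleet East's profit: π = q_{East}(118 − (q_{East} + q_{South})) − 35q_{East}.
∂π/∂q_{East} = 83 − 2q_{East} − q_{South} = 0, so q_{East} = 41.5 − 0.5q_{South}.
By the same steps for South: q_{South} = 39.5 − 0.5q_{East}.
Plugging q_{South} into East's best response: q_{East} = 41.5 − 0.5(39.5 − 0.5q_{East}) ⇒ 0.75q_{East} = 21.75, so q_{East} = 29.
Then q_{South} = 39.5 − 0.5·29 = 25.

29, 25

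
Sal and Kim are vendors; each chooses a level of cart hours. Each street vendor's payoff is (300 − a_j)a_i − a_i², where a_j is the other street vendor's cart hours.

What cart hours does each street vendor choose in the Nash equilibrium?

100

Sal's payoff is (300 − a_K)a_S − a_S².
∂π/∂a_S = 300 − a_K − 2a_S = 0, so a_S = 150 − 0.5a_K.
Setting a_S = a_K in the reaction function: a_S = 150 − 0.5a_S, so a_S = 150 / 1.5 = 100.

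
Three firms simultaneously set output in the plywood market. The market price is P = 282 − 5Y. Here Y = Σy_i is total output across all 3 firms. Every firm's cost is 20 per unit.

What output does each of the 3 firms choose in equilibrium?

13.1

A representative firm's profit is π_i = y_i(282 − 5Y) − 20y_i, with Y = y_i + Σ_{j≠i} y_j.
First-order condition: 262 − 10y_i − 5Σ_{j≠i} y_j = 0.
In a symmetric equilibrium every firm chooses the same y, so Σ_{j≠i} y_j = 2y. The condition becomes 262 − 20y = 0, giving y = 262/20 = 13.1.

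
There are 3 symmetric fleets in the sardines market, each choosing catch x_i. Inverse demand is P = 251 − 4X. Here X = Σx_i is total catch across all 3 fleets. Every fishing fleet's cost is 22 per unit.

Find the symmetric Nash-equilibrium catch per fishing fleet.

A representative fishing fleet's profit is π_i = x_i(251 − 4X) − 22x_i, with X = x_i + Σ_{j≠i} x_j.
First-order condition: 229 − 8x_i − 4Σ_{j≠i} x_j = 0.
Imposing symmetry (x_j = x for all j) turns Σ_{j≠i} x_j into 2x, so 229 = 16x and x = 14.3125.

14.3125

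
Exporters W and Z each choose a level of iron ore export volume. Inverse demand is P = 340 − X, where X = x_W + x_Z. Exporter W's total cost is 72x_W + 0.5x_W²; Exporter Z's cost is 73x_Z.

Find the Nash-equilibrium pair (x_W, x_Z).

53.8, 106.6

Exporter W's profit: π = x_W(340 − (x_W + x_Z)) − 72x_W − 0.5x_W².
∂π/∂x_W = 268 − 3x_W − x_Z = 0, so x_W = 268/3 − (1/3)x_Z.
For Z: ∂π/∂x_Z = 267 − 2x_Z − x_W = 0 ⇒ x_Z = 133.5 − 0.5x_W.
Substituting the second reaction function into the first: x_W = 268/3 − (1/3)(133.5 − 0.5x_W), which gives (5/6)x_W = 269/6 ⇒ x_W = 53.8.
Then x_Z = 133.5 − 0.5·53.8 = 106.6.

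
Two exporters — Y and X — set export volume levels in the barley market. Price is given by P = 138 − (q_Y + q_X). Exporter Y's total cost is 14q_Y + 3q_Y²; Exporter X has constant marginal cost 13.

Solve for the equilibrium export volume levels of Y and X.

Exporter Y's profit: π = q_Y(138 − (q_Y + q_X)) − 14q_Y − 3q_Y².
∂π/∂q_Y = 124 − 8q_Y − q_X = 0, so q_Y = 15.5 − 0.125q_X.
For X: ∂π/∂q_X = 125 − 2q_X − q_Y = 0 ⇒ q_X = 62.5 − 0.5q_Y.
Substituting the second reaction function into the first: q_Y = 15.5 − 0.125(62.5 − 0.5q_Y), which gives 0.9375q_Y = 7.6875 ⇒ q_Y = 8.2.
Then q_X = 62.5 − 0.5·8.2 = 58.4.

8.2, 58.4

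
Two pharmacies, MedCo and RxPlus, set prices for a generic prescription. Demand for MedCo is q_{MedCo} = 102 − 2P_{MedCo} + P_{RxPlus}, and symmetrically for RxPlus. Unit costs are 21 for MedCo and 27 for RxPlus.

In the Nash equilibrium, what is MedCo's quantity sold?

MedCo's profit: π = (P_{MedCo} − 21)(102 − 2P_{MedCo} + P_{RxPlus}).
∂π/∂P_{MedCo} = 144 − 4P_{MedCo} + P_{RxPlus} = 0 ⇒ P_{MedCo} = 36 + 0.25P_{RxPlus}.
Similarly P_{RxPlus} = 39 + 0.25P_{MedCo}.
Solving the two reaction functions simultaneously: (1 − (0.25)(0.25))P_{MedCo} = 36 + 0.25·39, so 0.9375P_{MedCo} = 45.75 and P_{MedCo} = 48.8.
Then P_{RxPlus} = 39 + 0.25·48.8 = 51.2.
q_{MedCo} = 102 − 2·48.8 + 51.2 = 55.6.

55.6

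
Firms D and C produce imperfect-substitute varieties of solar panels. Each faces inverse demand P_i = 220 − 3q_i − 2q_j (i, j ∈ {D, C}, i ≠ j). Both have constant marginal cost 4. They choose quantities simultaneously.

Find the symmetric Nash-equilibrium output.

Firm D's profit: π = q_D(220 − 3q_D − 2q_C) − 4q_D.
∂π/∂q_D = 216 − 6q_D − 2q_C = 0 ⇒ q_D = 36 − (1/3)q_C.
Setting q_D = q_C in the reaction function: q_D = 36 − (1/3)q_D, so q_D = 36 / (4/3) = 27.

27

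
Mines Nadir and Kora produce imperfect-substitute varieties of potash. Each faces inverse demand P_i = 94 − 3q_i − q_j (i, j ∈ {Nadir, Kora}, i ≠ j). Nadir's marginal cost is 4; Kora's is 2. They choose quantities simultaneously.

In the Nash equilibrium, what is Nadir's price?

Mine Nadir's profit: π = q_{Nadir}(94 − 3q_{Nadir} − q_{Kora}) − 4q_{Nadir}.
∂π/∂q_{Nadir} = 90 − 6q_{Nadir} − q_{Kora} = 0 ⇒ q_{Nadir} = 15 − (1/6)q_{Kora}.
Similarly q_{Kora} = 46/3 − (1/6)q_{Nadir}.
Solving the two reaction functions simultaneously: (1 − (−1/6)(−1/6))q_{Nadir} = 15 − (1/6)·(46/3), so (35/36)q_{Nadir} = 112/9 and q_{Nadir} = 12.8.
Then q_{Kora} = 46/3 − (1/6)·12.8 = 13.2.
P_{Nadir} = 94 − 3·12.8 − 13.2 = 42.4.

42.4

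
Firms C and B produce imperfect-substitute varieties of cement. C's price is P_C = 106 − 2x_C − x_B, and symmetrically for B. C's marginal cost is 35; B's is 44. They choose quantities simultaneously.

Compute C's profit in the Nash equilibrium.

Firm C's profit: π = x_C(106 − 2x_C − x_B) − 35x_C.
∂π/∂x_C = 71 − 4x_C − x_B = 0 ⇒ x_C = 17.75 − 0.25x_B.
Similarly x_B = 15.5 − 0.25x_C.
Solving the two reaction functions simultaneously: (1 − (−0.25)(−0.25))x_C = 17.75 − 0.25·15.5, so 0.9375x_C = 13.875 and x_C = 14.8.
Then x_B = 15.5 − 0.25·14.8 = 11.8.
P_C = 106 − 2·14.8 − 11.8 = 64.6.
Profit = (64.6 − 35)·14.8 = 438.08.

438.08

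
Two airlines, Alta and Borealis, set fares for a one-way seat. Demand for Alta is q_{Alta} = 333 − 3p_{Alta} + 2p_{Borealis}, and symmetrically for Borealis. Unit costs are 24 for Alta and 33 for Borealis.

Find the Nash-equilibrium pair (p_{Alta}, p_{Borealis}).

Alta's profit: π = (p_{Alta} − 24)(333 − 3p_{Alta} + 2p_{Borealis}).
∂π/∂p_{Alta} = 405 − 6p_{Alta} + 2p_{Borealis} = 0 ⇒ p_{Alta} = 67.5 + (1/3)p_{Borealis}.
Similarly p_{Borealis} = 72 + (1/3)p_{Alta}.
Substituting the second reaction function into the first: p_{Alta} = 67.5 + (1/3)(72 + (1/3)p_{Alta}), which gives (8/9)p_{Alta} = 91.5 ⇒ p_{Alta} = 102.9375.
Then p_{Borealis} = 72 + (1/3)·102.9375 = 106.3125.

102.9375, 106.3125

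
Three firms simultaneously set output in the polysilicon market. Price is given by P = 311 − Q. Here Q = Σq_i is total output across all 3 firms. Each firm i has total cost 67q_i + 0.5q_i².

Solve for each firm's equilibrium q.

A representative firm's profit is π_i = q_i(311 − Q) − 67q_i − 0.5q_i², with Q = q_i + Σ_{j≠i} q_j.
First-order condition: 244 − 3q_i − Σ_{j≠i} q_j = 0.
Imposing symmetry (q_j = q for all j) turns Σ_{j≠i} q_j into 2q, so 244 = 5q and q = 48.8.

48.8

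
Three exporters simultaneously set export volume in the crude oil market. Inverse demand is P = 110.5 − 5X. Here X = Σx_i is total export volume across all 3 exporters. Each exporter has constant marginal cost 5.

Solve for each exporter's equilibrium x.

5.275

A representative exporter's profit is π_i = x_i(110.5 − 5X) − 5x_i, with X = x_i + Σ_{j≠i} x_j.
First-order condition: 105.5 − 10x_i − 5Σ_{j≠i} x_j = 0.
With identical exporters, set every x_j = x: then 105.5 − 10x − 10x = 0, i.e. x = 105.5/20 = 5.275.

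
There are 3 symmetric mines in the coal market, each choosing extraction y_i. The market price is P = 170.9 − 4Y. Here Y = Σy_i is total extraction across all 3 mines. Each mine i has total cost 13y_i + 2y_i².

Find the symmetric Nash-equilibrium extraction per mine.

7.895

A representative mine's profit is π_i = y_i(170.9 − 4Y) − 13y_i − 2y_i², with Y = y_i + Σ_{j≠i} y_j.
First-order condition: 157.9 − 12y_i − 4Σ_{j≠i} y_j = 0.
In a symmetric equilibrium every mine chooses the same y, so Σ_{j≠i} y_j = 2y. The condition becomes 157.9 − 20y = 0, giving y = 157.9/20 = 7.895.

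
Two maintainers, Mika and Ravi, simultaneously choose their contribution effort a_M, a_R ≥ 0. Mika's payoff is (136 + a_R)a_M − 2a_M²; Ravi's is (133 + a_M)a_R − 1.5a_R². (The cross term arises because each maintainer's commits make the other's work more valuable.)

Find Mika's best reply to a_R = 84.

55

Expanding Mika's payoff: 136a_M + a_Ra_M − 2a_M².
∂π/∂a_M = 136 + a_R − 4a_M = 0, so a_M = 34 + 0.25a_R.
At a_R = 84: a_M = 34 + 0.25·84 = 55.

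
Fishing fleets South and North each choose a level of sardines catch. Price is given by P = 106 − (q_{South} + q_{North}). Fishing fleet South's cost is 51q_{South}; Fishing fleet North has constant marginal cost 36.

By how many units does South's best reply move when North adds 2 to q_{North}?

Fishing fleet South's profit: π = q_{South}(106 − (q_{South} + q_{North})) − 51q_{South}.
∂π/∂q_{South} = 55 − 2q_{South} − q_{North} = 0, so q_{South} = 27.5 − 0.5q_{North}.
The reaction-function slope is −0.5, so a 2-unit rise in q_{North} moves q_{South} by −0.5 × 2 = −1. South's best response falls — the actions are strategic substitutes.

-1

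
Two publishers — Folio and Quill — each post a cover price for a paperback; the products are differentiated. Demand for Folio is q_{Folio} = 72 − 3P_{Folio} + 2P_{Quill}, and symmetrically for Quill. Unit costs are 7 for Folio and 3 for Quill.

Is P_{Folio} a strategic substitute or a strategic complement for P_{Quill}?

strategic complements

Folio's profit: π = (P_{Folio} − 7)(72 − 3P_{Folio} + 2P_{Quill}).
∂π/∂P_{Folio} = 93 − 6P_{Folio} + 2P_{Quill} = 0 ⇒ P_{Folio} = 15.5 + (1/3)P_{Quill}.
The best-response slope dP_{Folio}/dP_{Quill} = 1/3 > 0: the reaction function is upward-sloping, so the choices are strategic complements.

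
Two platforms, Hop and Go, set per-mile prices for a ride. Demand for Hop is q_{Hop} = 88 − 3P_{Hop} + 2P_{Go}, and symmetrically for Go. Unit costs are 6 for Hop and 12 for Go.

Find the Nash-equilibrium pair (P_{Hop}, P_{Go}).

27.625, 29.875

Hop's profit: π = (P_{Hop} − 6)(88 − 3P_{Hop} + 2P_{Go}).
∂π/∂P_{Hop} = 106 − 6P_{Hop} + 2P_{Go} = 0 ⇒ P_{Hop} = 53/3 + (1/3)P_{Go}.
Similarly P_{Go} = 62/3 + (1/3)P_{Hop}.
Plugging P_{Go} into Hop's best response: P_{Hop} = 53/3 + (1/3)(62/3 + (1/3)P_{Hop}) ⇒ (8/9)P_{Hop} = 221/9, so P_{Hop} = 27.625.
Then P_{Go} = 62/3 + (1/3)·27.625 = 29.875.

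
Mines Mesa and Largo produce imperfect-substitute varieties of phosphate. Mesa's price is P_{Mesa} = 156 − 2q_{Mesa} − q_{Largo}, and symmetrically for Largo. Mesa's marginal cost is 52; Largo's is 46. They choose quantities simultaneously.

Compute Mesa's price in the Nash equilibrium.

92.8

Mine Mesa's profit: π = q_{Mesa}(156 − 2q_{Mesa} − q_{Largo}) − 52q_{Mesa}.
∂π/∂q_{Mesa} = 104 − 4q_{Mesa} − q_{Largo} = 0 ⇒ q_{Mesa} = 26 − 0.25q_{Largo}.
Similarly q_{Largo} = 27.5 − 0.25q_{Mesa}.
Solving the two reaction functions simultaneously: (1 − (−0.25)(−0.25))q_{Mesa} = 26 − 0.25·27.5, so 0.9375q_{Mesa} = 19.125 and q_{Mesa} = 20.4.
Then q_{Largo} = 27.5 − 0.25·20.4 = 22.4.
P_{Mesa} = 156 − 2·20.4 − 22.4 = 92.8.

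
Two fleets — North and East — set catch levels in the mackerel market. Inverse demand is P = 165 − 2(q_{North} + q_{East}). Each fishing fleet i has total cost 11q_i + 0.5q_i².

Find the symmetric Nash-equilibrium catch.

22

Fishing fleet North's profit: π = q_{North}(165 − 2(q_{North} + q_{East})) − 11q_{North} − 0.5q_{North}².
∂π/∂q_{North} = 154 − 5q_{North} − 2q_{East} = 0, so q_{North} = 30.8 − 0.4q_{East}.
By symmetry q_{East} = q_{North}; substituting into the reaction function, 1.4q_{North} = 30.8 and q_{North} = 22.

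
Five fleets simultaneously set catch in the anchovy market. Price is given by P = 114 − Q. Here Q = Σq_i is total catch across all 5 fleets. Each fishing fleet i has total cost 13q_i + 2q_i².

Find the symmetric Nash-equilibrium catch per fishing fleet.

A representative fishing fleet's profit is π_i = q_i(114 − Q) − 13q_i − 2q_i², with Q = q_i + Σ_{j≠i} q_j.
First-order condition: 101 − 6q_i − Σ_{j≠i} q_j = 0.
With identical fishing fleets, set every q_j = q: then 101 − 6q − 4q = 0, i.e. q = 101/10 = 10.1.

10.1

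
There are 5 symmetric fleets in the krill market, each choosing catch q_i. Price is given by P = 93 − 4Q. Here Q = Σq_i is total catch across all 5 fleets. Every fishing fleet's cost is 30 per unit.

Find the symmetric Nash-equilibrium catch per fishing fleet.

A representative fishing fleet's profit is π_i = q_i(93 − 4Q) − 30q_i, with Q = q_i + Σ_{j≠i} q_j.
First-order condition: 63 − 8q_i − 4Σ_{j≠i} q_j = 0.
In a symmetric equilibrium every fishing fleet chooses the same q, so Σ_{j≠i} q_j = 4q. The condition becomes 63 − 24q = 0, giving q = 63/24 = 2.625.

2.625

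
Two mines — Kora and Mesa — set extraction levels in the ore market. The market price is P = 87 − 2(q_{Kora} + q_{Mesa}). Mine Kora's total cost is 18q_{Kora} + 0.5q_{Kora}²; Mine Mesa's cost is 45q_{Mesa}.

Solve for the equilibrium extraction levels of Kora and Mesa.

Mine Kora's profit: π = q_{Kora}(87 − 2(q_{Kora} + q_{Mesa})) − 18q_{Kora} − 0.5q_{Kora}².
∂π/∂q_{Kora} = 69 − 5q_{Kora} − 2q_{Mesa} = 0, so q_{Kora} = 13.8 − 0.4q_{Mesa}.
For Mesa: ∂π/∂q_{Mesa} = 42 − 4q_{Mesa} − 2q_{Kora} = 0 ⇒ q_{Mesa} = 10.5 − 0.5q_{Kora}.
Solving the two reaction functions simultaneously: (1 − (−0.4)(−0.5))q_{Kora} = 13.8 − 0.4·10.5, so 0.8q_{Kora} = 9.6 and q_{Kora} = 12.
Then q_{Mesa} = 10.5 − 0.5·12 = 4.5.

12, 4.5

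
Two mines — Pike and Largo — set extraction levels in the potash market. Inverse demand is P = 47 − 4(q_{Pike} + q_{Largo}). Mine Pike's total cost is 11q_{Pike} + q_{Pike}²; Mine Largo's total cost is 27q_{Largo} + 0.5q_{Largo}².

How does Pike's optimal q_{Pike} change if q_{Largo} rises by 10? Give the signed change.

-4

Mine Pike's profit: π = q_{Pike}(47 − 4(q_{Pike} + q_{Largo})) − 11q_{Pike} − q_{Pike}².
∂π/∂q_{Pike} = 36 − 10q_{Pike} − 4q_{Largo} = 0, so q_{Pike} = 3.6 − 0.4q_{Largo}.
The reaction-function slope is −0.4, so a 10-unit rise in q_{Largo} moves q_{Pike} by −0.4 × 10 = −4. Pike's best response falls — the actions are strategic substitutes.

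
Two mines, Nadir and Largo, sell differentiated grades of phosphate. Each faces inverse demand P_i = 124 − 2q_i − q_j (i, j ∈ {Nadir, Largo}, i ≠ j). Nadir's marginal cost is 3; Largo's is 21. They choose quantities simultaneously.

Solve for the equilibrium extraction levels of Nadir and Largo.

25.4, 19.4

Mine Nadir's profit: π = q_{Nadir}(124 − 2q_{Nadir} − q_{Largo}) − 3q_{Nadir}.
∂π/∂q_{Nadir} = 121 − 4q_{Nadir} − q_{Largo} = 0 ⇒ q_{Nadir} = 30.25 − 0.25q_{Largo}.
Similarly q_{Largo} = 25.75 − 0.25q_{Nadir}.
Substituting the second reaction function into the first: q_{Nadir} = 30.25 − 0.25(25.75 − 0.25q_{Nadir}), which gives 0.9375q_{Nadir} = 23.8125 ⇒ q_{Nadir} = 25.4.
Then q_{Largo} = 25.75 − 0.25·25.4 = 19.4.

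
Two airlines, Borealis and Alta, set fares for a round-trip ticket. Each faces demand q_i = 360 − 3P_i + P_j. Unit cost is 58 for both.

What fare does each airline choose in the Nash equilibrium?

106.8

Borealis's profit: π = (P_{Borealis} − 58)(360 − 3P_{Borealis} + P_{Alta}).
∂π/∂P_{Borealis} = 534 − 6P_{Borealis} + P_{Alta} = 0 ⇒ P_{Borealis} = 89 + (1/6)P_{Alta}.
The game is symmetric, so in equilibrium P_{Alta} = P_{Borealis}: the reaction function gives (5/6)P_{Borealis} = 89, hence P_{Borealis} = 106.8.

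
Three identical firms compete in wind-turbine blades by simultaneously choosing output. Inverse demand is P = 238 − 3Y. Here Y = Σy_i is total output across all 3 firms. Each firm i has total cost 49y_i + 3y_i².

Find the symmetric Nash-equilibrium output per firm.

A representative firm's profit is π_i = y_i(238 − 3Y) − 49y_i − 3y_i², with Y = y_i + Σ_{j≠i} y_j.
First-order condition: 189 − 12y_i − 3Σ_{j≠i} y_j = 0.
With identical firms, set every y_j = y: then 189 − 12y − 6y = 0, i.e. y = 189/18 = 10.5.

10.5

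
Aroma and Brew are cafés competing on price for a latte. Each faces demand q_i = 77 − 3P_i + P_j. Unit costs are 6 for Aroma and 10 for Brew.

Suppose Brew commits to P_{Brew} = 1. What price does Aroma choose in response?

16

Aroma's profit: π = (P_{Aroma} − 6)(77 − 3P_{Aroma} + P_{Brew}).
∂π/∂P_{Aroma} = 95 − 6P_{Aroma} + P_{Brew} = 0 ⇒ P_{Aroma} = 95/6 + (1/6)P_{Brew}.
At P_{Brew} = 1: P_{Aroma} = 95/6 + (1/6)·1 = 16.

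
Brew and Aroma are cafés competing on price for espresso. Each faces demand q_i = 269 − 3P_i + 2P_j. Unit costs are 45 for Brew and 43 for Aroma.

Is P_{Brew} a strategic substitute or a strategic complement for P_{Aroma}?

Brew's profit: π = (P_{Brew} − 45)(269 − 3P_{Brew} + 2P_{Aroma}).
∂π/∂P_{Brew} = 404 − 6P_{Brew} + 2P_{Aroma} = 0 ⇒ P_{Brew} = 202/3 + (1/3)P_{Aroma}.
The best-response slope dP_{Brew}/dP_{Aroma} = 1/3 > 0: the reaction function is upward-sloping, so the choices are strategic complements.

strategic complements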